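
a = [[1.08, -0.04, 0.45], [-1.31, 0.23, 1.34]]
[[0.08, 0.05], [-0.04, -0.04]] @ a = [[0.02, 0.01, 0.1], [0.01, -0.01, -0.07]]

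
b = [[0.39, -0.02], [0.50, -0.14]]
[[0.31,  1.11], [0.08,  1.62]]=b @ [[0.95, 2.76], [2.84, -1.68]]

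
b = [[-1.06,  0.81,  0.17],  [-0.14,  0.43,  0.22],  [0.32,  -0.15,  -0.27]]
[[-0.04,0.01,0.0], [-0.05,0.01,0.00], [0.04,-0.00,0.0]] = b@[[-0.03, 0.00, 0.0],[-0.06, 0.01, 0.00],[-0.14, 0.01, 0.0]]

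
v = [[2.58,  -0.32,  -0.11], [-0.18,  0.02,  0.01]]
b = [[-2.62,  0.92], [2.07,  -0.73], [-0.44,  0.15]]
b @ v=[[-6.93, 0.86, 0.30], [5.47, -0.68, -0.24], [-1.16, 0.14, 0.05]]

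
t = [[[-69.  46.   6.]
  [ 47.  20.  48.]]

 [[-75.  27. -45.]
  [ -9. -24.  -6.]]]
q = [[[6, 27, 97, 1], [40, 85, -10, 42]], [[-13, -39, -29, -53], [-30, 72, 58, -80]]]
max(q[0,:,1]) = 85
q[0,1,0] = 40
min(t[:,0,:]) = -75.0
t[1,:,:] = [[-75.0, 27.0, -45.0], [-9.0, -24.0, -6.0]]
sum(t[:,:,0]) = -106.0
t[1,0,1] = 27.0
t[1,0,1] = 27.0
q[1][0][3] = -53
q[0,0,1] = 27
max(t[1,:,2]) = -6.0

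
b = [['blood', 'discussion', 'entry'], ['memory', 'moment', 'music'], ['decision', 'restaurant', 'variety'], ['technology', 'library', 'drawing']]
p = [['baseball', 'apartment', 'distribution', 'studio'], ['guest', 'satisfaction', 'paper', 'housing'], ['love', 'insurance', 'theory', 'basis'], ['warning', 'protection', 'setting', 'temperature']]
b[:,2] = ['entry', 'music', 'variety', 'drawing']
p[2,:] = ['love', 'insurance', 'theory', 'basis']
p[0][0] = 'baseball'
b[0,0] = 'blood'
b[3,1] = 'library'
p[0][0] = 'baseball'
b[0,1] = 'discussion'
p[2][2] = 'theory'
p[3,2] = 'setting'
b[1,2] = 'music'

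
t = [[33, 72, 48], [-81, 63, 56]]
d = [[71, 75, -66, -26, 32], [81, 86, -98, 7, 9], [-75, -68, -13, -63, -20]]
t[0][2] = 48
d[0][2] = -66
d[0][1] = 75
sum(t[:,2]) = 104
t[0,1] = 72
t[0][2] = 48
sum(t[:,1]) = 135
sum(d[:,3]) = -82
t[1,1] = 63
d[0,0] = 71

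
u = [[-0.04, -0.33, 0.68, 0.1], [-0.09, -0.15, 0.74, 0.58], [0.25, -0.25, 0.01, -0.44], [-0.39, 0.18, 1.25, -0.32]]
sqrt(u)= [[0.76,  -0.68,  -0.05,  0.48],[0.53,  -0.12,  -0.26,  0.74],[0.13,  -0.2,  0.61,  -0.33],[-0.54,  0.19,  1.21,  0.45]]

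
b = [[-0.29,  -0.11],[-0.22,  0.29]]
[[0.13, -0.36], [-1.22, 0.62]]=b @ [[0.9, 0.34], [-3.53, 2.38]]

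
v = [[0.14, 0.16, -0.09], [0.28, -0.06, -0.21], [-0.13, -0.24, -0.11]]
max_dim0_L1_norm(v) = 0.55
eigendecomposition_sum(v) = [[0.19, 0.12, -0.09], [0.19, 0.12, -0.09], [-0.15, -0.09, 0.07]] + [[-0.04, 0.02, -0.02], [0.03, -0.01, 0.02], [-0.05, 0.02, -0.03]] + [[-0.01, 0.02, 0.02], [0.06, -0.17, -0.14], [0.06, -0.17, -0.15]]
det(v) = 0.01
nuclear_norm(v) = 0.79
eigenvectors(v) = [[-0.61, -0.57, -0.10],[-0.63, 0.39, 0.69],[0.48, -0.72, 0.72]]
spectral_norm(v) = 0.40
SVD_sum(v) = [[0.17, 0.06, -0.09], [0.27, 0.09, -0.14], [-0.11, -0.04, 0.06]] + [[-0.0, 0.07, 0.05],[0.0, -0.14, -0.09],[0.00, -0.22, -0.14]] + [[-0.03, 0.03, -0.05], [0.01, -0.01, 0.02], [-0.02, 0.02, -0.03]]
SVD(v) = [[-0.52, -0.27, -0.81],[-0.79, 0.51, 0.33],[0.33, 0.82, -0.48]] @ diag([0.39662335686405736, 0.3203127472584811, 0.0780362526881645]) @ [[-0.85,-0.29,0.44], [0.00,-0.84,-0.54], [0.53,-0.46,0.71]]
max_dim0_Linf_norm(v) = 0.28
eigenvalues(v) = [0.37, -0.08, -0.32]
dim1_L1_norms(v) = [0.39, 0.55, 0.48]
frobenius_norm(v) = 0.52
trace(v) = -0.03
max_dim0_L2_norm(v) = 0.34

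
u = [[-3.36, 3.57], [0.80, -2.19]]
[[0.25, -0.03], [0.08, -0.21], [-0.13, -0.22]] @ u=[[-0.86, 0.96], [-0.44, 0.75], [0.26, 0.02]]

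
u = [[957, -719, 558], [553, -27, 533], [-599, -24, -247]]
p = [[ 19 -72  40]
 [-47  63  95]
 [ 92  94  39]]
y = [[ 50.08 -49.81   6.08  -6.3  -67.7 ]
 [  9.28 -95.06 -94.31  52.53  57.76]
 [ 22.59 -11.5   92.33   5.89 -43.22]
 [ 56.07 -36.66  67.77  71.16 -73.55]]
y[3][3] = 71.16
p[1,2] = 95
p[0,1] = -72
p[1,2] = 95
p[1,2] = 95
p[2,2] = 39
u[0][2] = 558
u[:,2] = [558, 533, -247]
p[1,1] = 63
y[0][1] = -49.81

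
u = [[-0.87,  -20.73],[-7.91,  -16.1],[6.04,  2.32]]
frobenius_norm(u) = 28.18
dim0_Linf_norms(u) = [7.91, 20.73]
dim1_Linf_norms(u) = [20.73, 16.1, 6.04]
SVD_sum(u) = [[-4.95, -19.71], [-4.27, -17.01], [0.91, 3.61]] + [[4.08, -1.02],[-3.64, 0.91],[5.13, -1.29]]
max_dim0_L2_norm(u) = 26.35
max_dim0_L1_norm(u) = 39.15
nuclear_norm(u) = 34.83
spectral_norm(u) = 27.10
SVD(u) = [[0.75,-0.54], [0.65,0.48], [-0.14,-0.68]] @ diag([27.09918289430972, 7.730859361077019]) @ [[-0.24, -0.97],  [-0.97, 0.24]]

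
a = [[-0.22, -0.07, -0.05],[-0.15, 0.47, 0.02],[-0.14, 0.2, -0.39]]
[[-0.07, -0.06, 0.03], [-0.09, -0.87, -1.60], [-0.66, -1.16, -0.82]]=a @[[0.06, 0.43, 0.83], [-0.24, -1.79, -3.15], [1.56, 1.91, 0.2]]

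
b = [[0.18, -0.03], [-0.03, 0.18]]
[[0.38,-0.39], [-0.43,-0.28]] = b@[[1.75, -2.47], [-2.11, -1.94]]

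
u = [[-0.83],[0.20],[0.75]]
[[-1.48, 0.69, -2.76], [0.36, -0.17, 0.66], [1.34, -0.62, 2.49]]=u @ [[1.78, -0.83, 3.32]]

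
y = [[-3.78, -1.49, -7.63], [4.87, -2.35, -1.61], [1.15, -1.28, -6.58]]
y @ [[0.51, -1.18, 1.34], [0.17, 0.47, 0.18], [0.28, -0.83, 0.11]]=[[-4.32, 10.09, -6.17], [1.63, -5.51, 5.93], [-1.47, 3.50, 0.59]]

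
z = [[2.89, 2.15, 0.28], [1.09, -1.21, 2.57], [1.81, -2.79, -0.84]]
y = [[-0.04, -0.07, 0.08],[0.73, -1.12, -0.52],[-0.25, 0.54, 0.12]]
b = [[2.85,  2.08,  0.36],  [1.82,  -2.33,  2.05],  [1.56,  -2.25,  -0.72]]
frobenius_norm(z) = 5.84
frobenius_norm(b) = 5.79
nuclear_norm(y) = 1.72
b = z + y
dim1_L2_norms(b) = [3.55, 3.6, 2.83]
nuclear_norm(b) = 9.57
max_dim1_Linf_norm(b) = 2.85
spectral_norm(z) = 3.74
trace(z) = 0.84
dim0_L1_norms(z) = [5.79, 6.15, 3.69]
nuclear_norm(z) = 9.99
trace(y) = -1.04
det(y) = 0.00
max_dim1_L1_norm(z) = 5.44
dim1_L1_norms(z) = [5.32, 4.87, 5.44]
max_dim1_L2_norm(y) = 1.43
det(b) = 27.14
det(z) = 35.39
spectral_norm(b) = 4.20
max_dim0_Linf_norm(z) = 2.89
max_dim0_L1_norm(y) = 1.73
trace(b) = -0.20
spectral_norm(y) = 1.55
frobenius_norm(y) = 1.56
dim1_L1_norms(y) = [0.19, 2.37, 0.91]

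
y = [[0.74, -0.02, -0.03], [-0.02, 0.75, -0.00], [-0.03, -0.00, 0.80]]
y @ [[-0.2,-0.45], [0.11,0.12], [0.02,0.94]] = [[-0.15, -0.36], [0.09, 0.10], [0.02, 0.77]]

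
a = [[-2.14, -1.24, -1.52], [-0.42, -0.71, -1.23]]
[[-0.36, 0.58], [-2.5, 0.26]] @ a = [[0.53,0.03,-0.17], [5.24,2.92,3.48]]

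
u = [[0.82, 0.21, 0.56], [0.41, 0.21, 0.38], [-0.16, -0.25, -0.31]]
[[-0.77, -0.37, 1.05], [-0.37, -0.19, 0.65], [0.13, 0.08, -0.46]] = u @ [[-0.65, -0.21, 0.45],[0.77, 0.49, 0.1],[-0.71, -0.54, 1.17]]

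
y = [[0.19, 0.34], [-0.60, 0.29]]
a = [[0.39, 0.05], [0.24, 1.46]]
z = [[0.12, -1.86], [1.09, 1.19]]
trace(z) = 1.31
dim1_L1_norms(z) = [1.98, 2.28]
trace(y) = 0.48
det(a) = 0.56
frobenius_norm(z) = 2.47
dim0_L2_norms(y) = [0.63, 0.45]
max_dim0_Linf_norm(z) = 1.86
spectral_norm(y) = 0.67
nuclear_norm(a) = 1.86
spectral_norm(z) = 2.27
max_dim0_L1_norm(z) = 3.05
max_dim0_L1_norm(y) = 0.79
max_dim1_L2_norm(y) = 0.67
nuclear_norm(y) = 1.06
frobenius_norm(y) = 0.77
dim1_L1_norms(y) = [0.53, 0.89]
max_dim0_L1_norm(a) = 1.51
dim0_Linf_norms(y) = [0.6, 0.34]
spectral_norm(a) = 1.48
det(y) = 0.26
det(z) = 2.17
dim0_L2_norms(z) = [1.1, 2.21]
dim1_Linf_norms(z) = [1.86, 1.19]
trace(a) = 1.85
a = y @ z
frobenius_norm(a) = 1.53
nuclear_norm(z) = 3.23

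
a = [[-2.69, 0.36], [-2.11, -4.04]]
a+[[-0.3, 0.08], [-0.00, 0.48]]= [[-2.99, 0.44],  [-2.11, -3.56]]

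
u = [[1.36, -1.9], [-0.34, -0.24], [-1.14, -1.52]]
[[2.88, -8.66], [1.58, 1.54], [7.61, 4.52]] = u@[[-2.38, -5.14],[-3.22, 0.88]]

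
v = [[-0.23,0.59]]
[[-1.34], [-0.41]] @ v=[[0.31, -0.79], [0.09, -0.24]]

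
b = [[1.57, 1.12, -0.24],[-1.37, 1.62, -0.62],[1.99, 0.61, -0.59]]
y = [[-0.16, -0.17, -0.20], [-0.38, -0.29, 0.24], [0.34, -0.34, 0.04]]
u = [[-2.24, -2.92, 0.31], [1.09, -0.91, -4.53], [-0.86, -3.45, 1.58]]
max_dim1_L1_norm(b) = 3.61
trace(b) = 2.60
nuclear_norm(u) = 11.18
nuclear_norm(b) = 5.44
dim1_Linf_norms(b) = [1.57, 1.62, 1.99]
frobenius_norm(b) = 3.65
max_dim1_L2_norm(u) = 4.75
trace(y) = -0.41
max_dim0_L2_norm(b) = 2.88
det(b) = -2.22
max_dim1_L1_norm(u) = 6.53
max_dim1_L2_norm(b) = 2.21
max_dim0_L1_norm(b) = 4.93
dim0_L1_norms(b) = [4.93, 3.35, 1.45]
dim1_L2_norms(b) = [1.94, 2.21, 2.16]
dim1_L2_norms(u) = [3.69, 4.75, 3.89]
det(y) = -0.07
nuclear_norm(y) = 1.31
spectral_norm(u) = 5.45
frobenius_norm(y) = 0.78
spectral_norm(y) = 0.56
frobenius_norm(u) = 7.16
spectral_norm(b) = 2.93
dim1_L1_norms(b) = [2.93, 3.61, 3.19]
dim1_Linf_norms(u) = [2.92, 4.53, 3.45]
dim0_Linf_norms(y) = [0.38, 0.34, 0.24]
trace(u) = -1.57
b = u @ y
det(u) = 30.47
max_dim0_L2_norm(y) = 0.53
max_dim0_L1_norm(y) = 0.88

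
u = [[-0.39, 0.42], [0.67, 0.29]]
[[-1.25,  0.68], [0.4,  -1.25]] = u@ [[1.34, -1.83],[-1.73, -0.09]]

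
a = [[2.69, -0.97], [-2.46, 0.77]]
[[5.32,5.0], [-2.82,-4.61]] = a @ [[-4.32,1.97],  [-17.46,0.31]]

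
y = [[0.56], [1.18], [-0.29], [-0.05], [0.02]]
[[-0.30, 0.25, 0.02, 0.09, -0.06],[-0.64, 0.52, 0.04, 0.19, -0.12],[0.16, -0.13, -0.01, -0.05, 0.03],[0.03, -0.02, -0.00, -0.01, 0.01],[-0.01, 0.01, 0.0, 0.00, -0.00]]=y@[[-0.54, 0.44, 0.03, 0.16, -0.1]]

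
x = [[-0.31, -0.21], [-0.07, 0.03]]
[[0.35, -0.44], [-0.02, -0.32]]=x@[[-0.25, 3.35], [-1.30, -2.86]]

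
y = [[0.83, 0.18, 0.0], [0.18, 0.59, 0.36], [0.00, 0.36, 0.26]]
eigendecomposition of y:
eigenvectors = [[0.73, -0.68, 0.12], [0.61, 0.56, -0.56], [0.31, 0.48, 0.82]]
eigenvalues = [0.98, 0.68, 0.02]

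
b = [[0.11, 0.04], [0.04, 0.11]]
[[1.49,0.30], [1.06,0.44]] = b@ [[11.62, 1.46], [5.37, 3.48]]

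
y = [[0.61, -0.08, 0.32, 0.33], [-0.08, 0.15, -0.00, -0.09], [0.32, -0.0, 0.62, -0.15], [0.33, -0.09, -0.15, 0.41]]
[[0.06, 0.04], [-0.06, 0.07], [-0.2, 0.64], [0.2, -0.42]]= y@ [[0.32, 0.03],  [-0.23, 0.03],  [-0.49, 0.84],  [-0.00, -0.74]]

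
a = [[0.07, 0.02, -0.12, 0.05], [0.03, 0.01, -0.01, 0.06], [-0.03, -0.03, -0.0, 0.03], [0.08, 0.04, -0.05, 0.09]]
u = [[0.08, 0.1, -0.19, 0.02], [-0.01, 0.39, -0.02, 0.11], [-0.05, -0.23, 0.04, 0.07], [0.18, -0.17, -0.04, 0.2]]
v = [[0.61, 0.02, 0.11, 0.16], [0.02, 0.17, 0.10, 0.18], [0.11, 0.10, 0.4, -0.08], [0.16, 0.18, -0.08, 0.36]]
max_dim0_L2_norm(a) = 0.13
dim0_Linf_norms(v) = [0.61, 0.18, 0.4, 0.36]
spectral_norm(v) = 0.73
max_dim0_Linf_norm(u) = 0.39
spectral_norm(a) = 0.20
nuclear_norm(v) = 1.54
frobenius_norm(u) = 0.62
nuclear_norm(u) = 1.07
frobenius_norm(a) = 0.22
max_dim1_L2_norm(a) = 0.15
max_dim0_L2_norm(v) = 0.64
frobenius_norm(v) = 0.93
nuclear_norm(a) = 0.33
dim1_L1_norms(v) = [0.9, 0.47, 0.69, 0.78]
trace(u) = 0.71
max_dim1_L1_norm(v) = 0.9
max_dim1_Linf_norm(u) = 0.39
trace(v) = 1.54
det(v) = 0.00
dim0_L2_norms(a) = [0.11, 0.05, 0.13, 0.12]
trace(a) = 0.17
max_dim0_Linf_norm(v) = 0.61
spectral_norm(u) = 0.50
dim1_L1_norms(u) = [0.39, 0.53, 0.39, 0.59]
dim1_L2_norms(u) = [0.23, 0.41, 0.25, 0.32]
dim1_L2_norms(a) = [0.15, 0.07, 0.05, 0.14]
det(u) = -0.00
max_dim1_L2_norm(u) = 0.41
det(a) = 0.00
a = v @ u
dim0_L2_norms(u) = [0.2, 0.49, 0.2, 0.24]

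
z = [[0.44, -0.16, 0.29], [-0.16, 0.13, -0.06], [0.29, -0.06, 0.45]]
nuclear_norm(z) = 1.02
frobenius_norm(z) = 0.80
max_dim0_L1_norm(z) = 0.89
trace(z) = 1.02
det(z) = 0.01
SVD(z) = [[-0.70, 0.49, -0.52],[0.24, -0.52, -0.82],[-0.67, -0.70, 0.25]] @ diag([0.7728833007926404, 0.20010268917984533, 0.047014010027514395]) @ [[-0.7, 0.24, -0.67], [0.49, -0.52, -0.70], [-0.52, -0.82, 0.25]]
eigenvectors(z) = [[-0.7, 0.52, -0.49], [0.24, 0.82, 0.52], [-0.67, -0.25, 0.7]]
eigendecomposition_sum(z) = [[0.38, -0.13, 0.36], [-0.13, 0.04, -0.12], [0.36, -0.12, 0.35]] + [[0.01, 0.02, -0.01], [0.02, 0.03, -0.01], [-0.01, -0.01, 0.0]] + [[0.05, -0.05, -0.07], [-0.05, 0.06, 0.07], [-0.07, 0.07, 0.10]]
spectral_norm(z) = 0.77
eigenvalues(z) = [0.77, 0.05, 0.2]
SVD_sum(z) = [[0.38, -0.13, 0.36], [-0.13, 0.04, -0.12], [0.36, -0.12, 0.35]] + [[0.05, -0.05, -0.07],[-0.05, 0.06, 0.07],[-0.07, 0.07, 0.10]] + [[0.01, 0.02, -0.01], [0.02, 0.03, -0.01], [-0.01, -0.01, 0.00]]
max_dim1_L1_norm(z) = 0.89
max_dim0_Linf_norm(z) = 0.45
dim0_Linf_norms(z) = [0.44, 0.16, 0.45]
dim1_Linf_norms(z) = [0.44, 0.16, 0.45]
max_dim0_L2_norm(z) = 0.55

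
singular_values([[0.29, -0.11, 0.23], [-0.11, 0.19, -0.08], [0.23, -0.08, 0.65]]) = [0.79, 0.23, 0.11]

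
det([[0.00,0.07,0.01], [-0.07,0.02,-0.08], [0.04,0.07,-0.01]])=-0.000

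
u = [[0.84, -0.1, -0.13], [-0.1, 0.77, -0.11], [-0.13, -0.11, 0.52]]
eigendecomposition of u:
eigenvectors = [[0.35, 0.87, -0.35], [0.37, -0.47, -0.8], [0.86, -0.15, 0.49]]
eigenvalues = [0.42, 0.92, 0.79]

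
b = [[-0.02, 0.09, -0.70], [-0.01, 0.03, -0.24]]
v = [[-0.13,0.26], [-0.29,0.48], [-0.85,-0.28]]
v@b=[[0.0, -0.0, 0.03], [0.0, -0.01, 0.09], [0.02, -0.08, 0.66]]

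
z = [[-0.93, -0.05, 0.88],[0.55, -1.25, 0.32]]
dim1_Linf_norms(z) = [0.93, 1.25]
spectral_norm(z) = 1.43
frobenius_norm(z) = 1.90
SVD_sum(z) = [[-0.34, 0.44, 0.02], [0.80, -1.04, -0.04]] + [[-0.59, -0.49, 0.86],[-0.25, -0.21, 0.36]]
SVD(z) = [[-0.39, 0.92], [0.92, 0.39]] @ diag([1.4276236599991525, 1.2534315639118976]) @ [[0.61, -0.79, -0.03], [-0.51, -0.42, 0.75]]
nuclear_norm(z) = 2.68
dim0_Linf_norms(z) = [0.93, 1.25, 0.88]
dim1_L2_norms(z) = [1.28, 1.4]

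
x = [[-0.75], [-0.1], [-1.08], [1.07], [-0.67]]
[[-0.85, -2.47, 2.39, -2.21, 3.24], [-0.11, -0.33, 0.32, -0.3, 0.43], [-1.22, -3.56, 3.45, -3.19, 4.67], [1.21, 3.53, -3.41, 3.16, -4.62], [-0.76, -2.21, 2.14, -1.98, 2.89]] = x @ [[1.13, 3.3, -3.19, 2.95, -4.32]]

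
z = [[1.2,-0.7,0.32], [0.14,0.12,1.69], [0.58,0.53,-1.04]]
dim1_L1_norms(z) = [2.22, 1.95, 2.15]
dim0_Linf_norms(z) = [1.2, 0.7, 1.69]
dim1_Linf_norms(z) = [1.2, 1.69, 1.04]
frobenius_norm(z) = 2.57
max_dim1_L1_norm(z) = 2.22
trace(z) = 0.28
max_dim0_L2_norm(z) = 2.01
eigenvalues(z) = [(-1.71+0j), (0.99+0.44j), (0.99-0.44j)]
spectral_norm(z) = 2.04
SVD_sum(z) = [[0.02, -0.09, 0.48], [0.08, -0.29, 1.62], [-0.05, 0.19, -1.07]] + [[1.24, -0.46, -0.14], [-0.08, 0.03, 0.01], [0.43, -0.16, -0.05]] + [[-0.06, -0.15, -0.02],[0.15, 0.38, 0.06],[0.2, 0.50, 0.08]]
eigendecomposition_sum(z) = [[(-0.07+0j), (-0.15+0j), 0.40+0.00j], [(-0.2+0j), -0.40+0.00j, 1.11+0.00j], [0.22-0.00j, 0.44-0.00j, -1.23-0.00j]] + [[(0.64-0.16j), -0.28+0.51j, (-0.04+0.41j)], [(0.17-0.55j), (0.26+0.44j), (0.29+0.22j)], [0.18-0.23j, 0.04+0.25j, (0.1+0.15j)]] + [[0.64+0.16j, (-0.28-0.51j), (-0.04-0.41j)], [0.17+0.55j, (0.26-0.44j), 0.29-0.22j], [(0.18+0.23j), 0.04-0.25j, 0.10-0.15j]]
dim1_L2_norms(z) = [1.43, 1.7, 1.3]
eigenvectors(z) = [[-0.24+0.00j, (0.71+0j), 0.71-0.00j], [(-0.65+0j), 0.32-0.54j, (0.32+0.54j)], [(0.72+0j), 0.25-0.19j, 0.25+0.19j]]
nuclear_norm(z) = 4.15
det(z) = -2.01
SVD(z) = [[-0.24, 0.94, -0.23], [-0.81, -0.06, 0.58], [0.54, 0.33, 0.78]] @ diag([2.035334237306792, 1.4098047488294945, 0.7009030693502386]) @ [[-0.05, 0.17, -0.98],[0.93, -0.35, -0.11],[0.36, 0.92, 0.15]]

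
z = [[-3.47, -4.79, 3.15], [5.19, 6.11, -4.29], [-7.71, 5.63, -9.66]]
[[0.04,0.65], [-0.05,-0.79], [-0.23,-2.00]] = z@ [[0.01, 0.07], [-0.01, -0.14], [0.01, 0.07]]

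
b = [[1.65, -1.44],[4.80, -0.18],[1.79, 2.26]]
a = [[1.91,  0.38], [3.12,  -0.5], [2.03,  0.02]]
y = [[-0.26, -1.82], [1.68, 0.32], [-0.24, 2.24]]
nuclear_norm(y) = 4.62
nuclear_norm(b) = 8.07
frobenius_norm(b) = 6.01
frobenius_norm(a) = 4.23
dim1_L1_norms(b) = [3.09, 4.98, 4.05]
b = a + y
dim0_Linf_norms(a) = [3.12, 0.5]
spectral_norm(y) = 2.91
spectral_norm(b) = 5.38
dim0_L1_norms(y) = [2.18, 4.38]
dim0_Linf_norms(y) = [1.68, 2.24]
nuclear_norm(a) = 4.79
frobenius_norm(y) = 3.37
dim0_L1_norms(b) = [8.24, 3.88]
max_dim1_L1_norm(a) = 3.62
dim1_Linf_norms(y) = [1.82, 1.68, 2.24]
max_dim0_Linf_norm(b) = 4.8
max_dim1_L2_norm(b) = 4.8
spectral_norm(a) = 4.19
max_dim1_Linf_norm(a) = 3.12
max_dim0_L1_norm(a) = 7.06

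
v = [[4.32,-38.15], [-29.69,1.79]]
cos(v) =[[0.63, 0.08], [0.06, 0.64]]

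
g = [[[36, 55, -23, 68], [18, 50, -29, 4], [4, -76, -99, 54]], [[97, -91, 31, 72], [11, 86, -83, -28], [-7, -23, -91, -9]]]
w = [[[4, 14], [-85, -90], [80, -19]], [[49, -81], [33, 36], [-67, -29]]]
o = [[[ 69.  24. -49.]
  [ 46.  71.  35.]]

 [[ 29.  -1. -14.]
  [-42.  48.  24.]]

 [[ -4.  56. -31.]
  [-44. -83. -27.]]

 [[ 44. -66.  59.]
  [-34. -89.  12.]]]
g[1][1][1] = 86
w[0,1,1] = -90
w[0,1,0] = -85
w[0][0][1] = 14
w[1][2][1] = -29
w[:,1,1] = [-90, 36]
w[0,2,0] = 80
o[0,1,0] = 46.0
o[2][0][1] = 56.0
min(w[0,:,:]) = -90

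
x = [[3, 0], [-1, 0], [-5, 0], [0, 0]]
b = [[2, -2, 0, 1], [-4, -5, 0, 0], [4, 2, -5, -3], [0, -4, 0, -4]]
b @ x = [[8, 0], [-7, 0], [35, 0], [4, 0]]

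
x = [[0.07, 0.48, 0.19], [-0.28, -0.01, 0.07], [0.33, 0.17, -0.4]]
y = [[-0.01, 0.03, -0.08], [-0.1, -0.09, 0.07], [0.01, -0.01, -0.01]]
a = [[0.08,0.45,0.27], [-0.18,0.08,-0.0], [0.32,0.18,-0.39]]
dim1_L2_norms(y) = [0.09, 0.15, 0.02]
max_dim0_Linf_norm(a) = 0.45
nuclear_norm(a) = 1.25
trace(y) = -0.11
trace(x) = -0.34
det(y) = -0.00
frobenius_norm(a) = 0.78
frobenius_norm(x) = 0.81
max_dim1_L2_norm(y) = 0.15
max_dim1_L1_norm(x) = 0.9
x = y + a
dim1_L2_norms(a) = [0.53, 0.2, 0.54]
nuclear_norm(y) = 0.24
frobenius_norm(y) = 0.18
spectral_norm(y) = 0.16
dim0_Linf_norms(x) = [0.33, 0.48, 0.4]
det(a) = -0.05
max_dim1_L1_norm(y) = 0.26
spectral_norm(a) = 0.54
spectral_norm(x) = 0.60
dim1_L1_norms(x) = [0.74, 0.36, 0.9]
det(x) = -0.05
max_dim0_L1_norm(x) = 0.68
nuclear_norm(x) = 1.28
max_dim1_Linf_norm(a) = 0.45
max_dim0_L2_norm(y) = 0.11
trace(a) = -0.23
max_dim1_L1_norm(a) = 0.89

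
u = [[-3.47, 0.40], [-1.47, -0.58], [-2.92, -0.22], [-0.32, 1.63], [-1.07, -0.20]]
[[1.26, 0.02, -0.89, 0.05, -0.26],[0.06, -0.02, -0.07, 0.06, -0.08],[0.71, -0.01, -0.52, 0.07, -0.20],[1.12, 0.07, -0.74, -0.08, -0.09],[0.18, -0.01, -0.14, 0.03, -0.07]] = u @ [[-0.29, -0.00, 0.21, -0.02, 0.07], [0.63, 0.04, -0.41, -0.05, -0.04]]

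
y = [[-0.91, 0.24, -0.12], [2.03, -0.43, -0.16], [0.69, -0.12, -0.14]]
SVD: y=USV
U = [[-0.39, -0.84, -0.37],  [0.87, -0.21, -0.44],  [0.30, -0.5, 0.82]]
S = [2.39, 0.21, 0.0]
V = [[0.98,-0.21,-0.06], [0.0,-0.25,0.97], [0.22,0.94,0.24]]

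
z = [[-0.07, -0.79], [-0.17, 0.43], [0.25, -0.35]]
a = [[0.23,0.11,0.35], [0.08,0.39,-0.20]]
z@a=[[-0.08, -0.32, 0.13], [-0.0, 0.15, -0.15], [0.03, -0.11, 0.16]]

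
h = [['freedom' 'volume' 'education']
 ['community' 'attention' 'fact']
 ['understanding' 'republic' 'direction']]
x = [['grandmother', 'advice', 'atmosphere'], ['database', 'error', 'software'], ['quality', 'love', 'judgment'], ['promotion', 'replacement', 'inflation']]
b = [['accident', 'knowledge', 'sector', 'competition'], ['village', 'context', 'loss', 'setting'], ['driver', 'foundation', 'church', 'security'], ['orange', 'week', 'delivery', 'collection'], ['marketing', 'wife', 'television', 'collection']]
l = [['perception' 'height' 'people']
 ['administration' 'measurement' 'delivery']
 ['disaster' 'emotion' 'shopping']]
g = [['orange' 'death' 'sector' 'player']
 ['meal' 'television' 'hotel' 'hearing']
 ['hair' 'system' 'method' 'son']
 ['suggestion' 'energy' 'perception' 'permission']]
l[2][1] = 'emotion'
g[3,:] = ['suggestion', 'energy', 'perception', 'permission']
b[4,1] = 'wife'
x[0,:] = ['grandmother', 'advice', 'atmosphere']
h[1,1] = 'attention'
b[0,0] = 'accident'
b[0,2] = 'sector'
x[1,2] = 'software'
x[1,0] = 'database'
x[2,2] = 'judgment'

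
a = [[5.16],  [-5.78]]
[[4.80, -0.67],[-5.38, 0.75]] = a @ [[0.93, -0.13]]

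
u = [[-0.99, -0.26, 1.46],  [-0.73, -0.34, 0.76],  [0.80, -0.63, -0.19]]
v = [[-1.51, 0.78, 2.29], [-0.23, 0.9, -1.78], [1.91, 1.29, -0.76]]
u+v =[[-2.50, 0.52, 3.75], [-0.96, 0.56, -1.02], [2.71, 0.66, -0.95]]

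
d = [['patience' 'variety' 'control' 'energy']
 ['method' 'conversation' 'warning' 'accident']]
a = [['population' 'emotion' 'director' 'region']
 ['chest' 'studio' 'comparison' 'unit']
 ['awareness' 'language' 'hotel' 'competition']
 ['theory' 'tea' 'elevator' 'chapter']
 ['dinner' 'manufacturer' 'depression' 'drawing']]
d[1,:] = ['method', 'conversation', 'warning', 'accident']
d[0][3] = 'energy'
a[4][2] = 'depression'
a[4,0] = 'dinner'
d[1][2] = 'warning'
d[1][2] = 'warning'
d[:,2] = ['control', 'warning']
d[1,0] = 'method'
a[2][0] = 'awareness'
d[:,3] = ['energy', 'accident']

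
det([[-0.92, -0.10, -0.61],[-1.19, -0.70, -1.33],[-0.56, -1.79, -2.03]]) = -0.010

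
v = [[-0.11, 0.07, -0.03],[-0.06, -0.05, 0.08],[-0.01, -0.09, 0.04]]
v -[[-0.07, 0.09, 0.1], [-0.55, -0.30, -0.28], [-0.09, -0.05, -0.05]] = [[-0.04,-0.02,-0.13],[0.49,0.25,0.36],[0.08,-0.04,0.09]]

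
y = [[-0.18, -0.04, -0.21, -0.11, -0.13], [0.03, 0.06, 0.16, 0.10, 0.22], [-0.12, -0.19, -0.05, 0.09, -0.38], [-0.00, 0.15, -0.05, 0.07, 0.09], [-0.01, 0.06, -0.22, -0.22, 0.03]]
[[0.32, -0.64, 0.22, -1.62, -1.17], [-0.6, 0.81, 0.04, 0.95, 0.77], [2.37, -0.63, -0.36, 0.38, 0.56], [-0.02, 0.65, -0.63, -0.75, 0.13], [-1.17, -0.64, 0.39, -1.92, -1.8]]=y @ [[-0.97, -0.79, -1.16, 2.49, -0.24],[-0.19, 3.01, -3.28, -5.11, 2.07],[-0.68, 1.23, 1.21, 4.72, 4.81],[5.38, 2.64, -3.55, 2.59, 3.67],[-4.48, 0.86, 1.95, 0.76, -2.2]]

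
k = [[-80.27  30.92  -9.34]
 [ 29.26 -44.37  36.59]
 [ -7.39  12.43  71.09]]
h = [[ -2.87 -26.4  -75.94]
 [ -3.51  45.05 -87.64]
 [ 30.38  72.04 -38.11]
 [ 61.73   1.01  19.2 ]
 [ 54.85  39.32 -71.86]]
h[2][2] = -38.11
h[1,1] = 45.05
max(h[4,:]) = 54.85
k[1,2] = 36.59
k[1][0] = 29.26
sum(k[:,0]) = -58.39999999999999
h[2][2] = -38.11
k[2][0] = -7.39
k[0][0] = -80.27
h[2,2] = -38.11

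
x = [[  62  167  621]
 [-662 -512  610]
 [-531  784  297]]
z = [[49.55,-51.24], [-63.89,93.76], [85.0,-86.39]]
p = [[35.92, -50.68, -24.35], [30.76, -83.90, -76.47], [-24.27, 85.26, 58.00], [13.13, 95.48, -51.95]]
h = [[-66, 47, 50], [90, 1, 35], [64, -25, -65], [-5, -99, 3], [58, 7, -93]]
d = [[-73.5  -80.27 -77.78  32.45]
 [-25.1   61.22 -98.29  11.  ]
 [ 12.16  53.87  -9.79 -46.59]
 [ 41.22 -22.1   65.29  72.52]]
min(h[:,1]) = -99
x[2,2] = 297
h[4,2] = -93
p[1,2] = -76.47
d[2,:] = [12.16, 53.87, -9.79, -46.59]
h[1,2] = 35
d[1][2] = -98.29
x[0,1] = 167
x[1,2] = 610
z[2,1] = -86.39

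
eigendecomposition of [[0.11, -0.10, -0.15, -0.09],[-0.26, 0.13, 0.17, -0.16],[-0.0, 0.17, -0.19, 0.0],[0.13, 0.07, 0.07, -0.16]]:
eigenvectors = [[0.52+0.00j,  (0.14+0.48j),  (0.14-0.48j),  (-0.12+0j)],  [(-0.82+0j),  (0.02+0.45j),  0.02-0.45j,  0.41+0.00j],  [-0.26+0.00j,  0.34+0.18j,  (0.34-0.18j),  (-0.82+0j)],  [-0.02+0.00j,  (0.63+0j),  0.63-0.00j,  0.38+0.00j]]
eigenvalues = [(0.35+0j), (-0.09+0.17j), (-0.09-0.17j), (-0.28+0j)]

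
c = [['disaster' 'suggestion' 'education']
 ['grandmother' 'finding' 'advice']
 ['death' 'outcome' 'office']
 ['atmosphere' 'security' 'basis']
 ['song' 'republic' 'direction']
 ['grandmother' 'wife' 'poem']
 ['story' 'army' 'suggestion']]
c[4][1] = 'republic'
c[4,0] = 'song'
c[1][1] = 'finding'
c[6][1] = 'army'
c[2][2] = 'office'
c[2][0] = 'death'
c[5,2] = 'poem'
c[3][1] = 'security'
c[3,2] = 'basis'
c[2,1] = 'outcome'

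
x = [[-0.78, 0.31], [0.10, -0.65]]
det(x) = 0.48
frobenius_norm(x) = 1.07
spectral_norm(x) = 0.94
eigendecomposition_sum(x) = [[-0.61,0.75], [0.24,-0.3]] + [[-0.17, -0.44],[-0.14, -0.35]]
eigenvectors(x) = [[-0.93, -0.78],[0.37, -0.63]]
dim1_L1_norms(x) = [1.09, 0.75]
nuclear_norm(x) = 1.45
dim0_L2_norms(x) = [0.79, 0.72]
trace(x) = -1.43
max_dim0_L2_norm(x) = 0.79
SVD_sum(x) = [[-0.61, 0.52], [0.38, -0.32]] + [[-0.17, -0.21], [-0.28, -0.33]]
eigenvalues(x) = [-0.9, -0.53]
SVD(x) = [[-0.85, 0.53], [0.53, 0.85]] @ diag([0.9377267971099559, 0.5076105337578246]) @ [[0.76, -0.65], [-0.65, -0.76]]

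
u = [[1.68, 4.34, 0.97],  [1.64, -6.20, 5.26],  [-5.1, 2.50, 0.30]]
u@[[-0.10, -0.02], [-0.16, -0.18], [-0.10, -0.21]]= [[-0.96, -1.02], [0.30, -0.02], [0.08, -0.41]]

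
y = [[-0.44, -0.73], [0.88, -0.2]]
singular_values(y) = [1.01, 0.72]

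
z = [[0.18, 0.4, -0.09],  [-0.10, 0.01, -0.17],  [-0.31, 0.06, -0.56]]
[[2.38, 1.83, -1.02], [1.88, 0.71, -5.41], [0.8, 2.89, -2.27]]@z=[[0.56, 0.91, 0.05], [1.94, 0.43, 2.74], [0.56, 0.21, 0.71]]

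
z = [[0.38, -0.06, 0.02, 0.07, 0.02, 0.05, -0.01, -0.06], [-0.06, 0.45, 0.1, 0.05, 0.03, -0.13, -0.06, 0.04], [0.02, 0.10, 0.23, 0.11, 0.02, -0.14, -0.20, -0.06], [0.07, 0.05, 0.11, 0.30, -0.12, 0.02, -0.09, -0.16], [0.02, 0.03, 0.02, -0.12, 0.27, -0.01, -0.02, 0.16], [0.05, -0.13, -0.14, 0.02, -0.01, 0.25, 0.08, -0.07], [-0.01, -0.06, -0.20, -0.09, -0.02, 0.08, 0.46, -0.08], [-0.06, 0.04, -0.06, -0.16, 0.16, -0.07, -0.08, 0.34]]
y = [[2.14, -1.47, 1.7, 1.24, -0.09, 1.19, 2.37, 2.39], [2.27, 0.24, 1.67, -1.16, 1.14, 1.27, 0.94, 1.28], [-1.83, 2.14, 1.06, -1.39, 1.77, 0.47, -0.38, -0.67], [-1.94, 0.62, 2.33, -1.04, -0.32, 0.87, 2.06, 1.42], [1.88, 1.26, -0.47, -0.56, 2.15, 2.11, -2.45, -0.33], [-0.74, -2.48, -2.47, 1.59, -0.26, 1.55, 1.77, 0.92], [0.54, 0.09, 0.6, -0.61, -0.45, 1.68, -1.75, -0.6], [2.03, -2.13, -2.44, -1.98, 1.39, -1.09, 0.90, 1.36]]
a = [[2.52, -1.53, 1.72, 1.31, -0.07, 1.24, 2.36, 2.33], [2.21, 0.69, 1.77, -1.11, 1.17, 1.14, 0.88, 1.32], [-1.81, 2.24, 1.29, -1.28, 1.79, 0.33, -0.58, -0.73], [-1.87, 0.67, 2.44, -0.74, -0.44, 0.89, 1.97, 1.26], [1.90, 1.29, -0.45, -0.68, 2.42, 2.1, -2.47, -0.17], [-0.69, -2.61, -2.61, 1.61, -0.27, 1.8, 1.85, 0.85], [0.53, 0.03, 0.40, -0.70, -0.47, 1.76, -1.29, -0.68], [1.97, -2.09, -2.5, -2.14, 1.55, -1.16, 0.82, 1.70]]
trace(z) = 2.68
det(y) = -1111.14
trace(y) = 5.71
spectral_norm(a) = 7.17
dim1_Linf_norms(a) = [2.52, 2.21, 2.24, 2.44, 2.47, 2.61, 1.76, 2.5]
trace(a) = 8.39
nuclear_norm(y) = 28.52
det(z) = 0.00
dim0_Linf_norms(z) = [0.38, 0.45, 0.23, 0.3, 0.27, 0.25, 0.46, 0.34]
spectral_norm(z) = 0.75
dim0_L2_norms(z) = [0.4, 0.49, 0.37, 0.4, 0.34, 0.34, 0.53, 0.43]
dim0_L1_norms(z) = [0.67, 0.92, 0.88, 0.92, 0.65, 0.75, 1.0, 0.97]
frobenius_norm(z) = 1.18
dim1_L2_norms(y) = [4.89, 3.84, 3.86, 4.22, 4.57, 4.67, 2.73, 4.93]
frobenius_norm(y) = 12.08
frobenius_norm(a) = 12.36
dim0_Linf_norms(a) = [2.52, 2.61, 2.61, 2.14, 2.42, 2.1, 2.47, 2.33]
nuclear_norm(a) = 29.23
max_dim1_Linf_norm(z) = 0.46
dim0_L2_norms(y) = [5.03, 4.41, 4.99, 3.61, 3.37, 3.86, 4.89, 3.6]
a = z + y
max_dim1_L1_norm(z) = 1.0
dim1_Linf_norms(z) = [0.38, 0.45, 0.23, 0.3, 0.27, 0.25, 0.46, 0.34]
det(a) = -1615.71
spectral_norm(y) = 6.98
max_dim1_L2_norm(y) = 4.93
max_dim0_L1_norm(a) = 13.5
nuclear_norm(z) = 2.68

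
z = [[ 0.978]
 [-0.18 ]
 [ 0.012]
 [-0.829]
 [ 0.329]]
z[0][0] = 0.978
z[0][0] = 0.978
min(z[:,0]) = -0.829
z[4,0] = 0.329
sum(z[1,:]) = -0.18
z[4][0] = 0.329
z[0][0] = 0.978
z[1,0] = -0.18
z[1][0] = -0.18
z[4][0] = 0.329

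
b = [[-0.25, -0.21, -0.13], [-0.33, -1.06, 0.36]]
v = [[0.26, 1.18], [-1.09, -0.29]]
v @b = [[-0.45, -1.31, 0.39],[0.37, 0.54, 0.04]]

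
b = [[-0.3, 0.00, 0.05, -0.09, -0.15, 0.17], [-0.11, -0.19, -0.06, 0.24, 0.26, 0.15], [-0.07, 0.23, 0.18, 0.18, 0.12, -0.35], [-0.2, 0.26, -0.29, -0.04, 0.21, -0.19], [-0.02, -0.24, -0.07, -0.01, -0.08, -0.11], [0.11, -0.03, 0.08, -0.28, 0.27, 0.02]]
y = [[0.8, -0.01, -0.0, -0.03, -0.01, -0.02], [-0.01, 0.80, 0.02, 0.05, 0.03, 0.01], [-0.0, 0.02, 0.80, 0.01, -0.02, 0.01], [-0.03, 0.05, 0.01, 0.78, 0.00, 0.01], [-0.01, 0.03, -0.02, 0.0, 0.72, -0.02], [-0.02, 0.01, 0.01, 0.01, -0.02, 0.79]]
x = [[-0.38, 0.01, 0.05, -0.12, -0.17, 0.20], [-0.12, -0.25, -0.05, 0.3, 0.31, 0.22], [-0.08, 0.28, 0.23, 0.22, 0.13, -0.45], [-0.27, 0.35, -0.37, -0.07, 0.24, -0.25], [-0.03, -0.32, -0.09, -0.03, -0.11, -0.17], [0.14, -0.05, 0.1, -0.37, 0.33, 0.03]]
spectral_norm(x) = 0.80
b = y @ x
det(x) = 0.02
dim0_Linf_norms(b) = [0.3, 0.26, 0.29, 0.28, 0.27, 0.35]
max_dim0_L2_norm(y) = 0.8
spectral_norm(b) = 0.63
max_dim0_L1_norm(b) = 1.09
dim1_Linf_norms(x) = [0.38, 0.31, 0.45, 0.37, 0.32, 0.37]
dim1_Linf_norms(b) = [0.3, 0.26, 0.35, 0.29, 0.24, 0.28]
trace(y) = 4.69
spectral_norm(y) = 0.87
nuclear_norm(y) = 4.69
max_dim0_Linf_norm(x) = 0.45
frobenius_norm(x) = 1.36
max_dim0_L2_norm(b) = 0.48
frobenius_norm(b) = 1.07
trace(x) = -0.55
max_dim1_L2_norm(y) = 0.8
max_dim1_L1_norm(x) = 1.55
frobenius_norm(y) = 1.92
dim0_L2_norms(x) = [0.51, 0.61, 0.46, 0.54, 0.57, 0.62]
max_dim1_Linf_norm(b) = 0.35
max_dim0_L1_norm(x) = 1.32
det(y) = 0.22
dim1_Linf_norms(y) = [0.8, 0.8, 0.8, 0.78, 0.72, 0.79]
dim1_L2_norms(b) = [0.39, 0.45, 0.51, 0.52, 0.29, 0.41]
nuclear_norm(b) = 2.50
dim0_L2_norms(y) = [0.8, 0.8, 0.8, 0.78, 0.72, 0.79]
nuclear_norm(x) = 3.20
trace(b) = -0.41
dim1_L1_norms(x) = [0.93, 1.25, 1.39, 1.55, 0.75, 1.02]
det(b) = 0.00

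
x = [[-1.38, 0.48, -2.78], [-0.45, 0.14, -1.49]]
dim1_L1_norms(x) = [4.64, 2.08]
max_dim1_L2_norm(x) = 3.14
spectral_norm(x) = 3.50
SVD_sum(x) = [[-1.29, 0.44, -2.83], [-0.64, 0.22, -1.39]] + [[-0.09, 0.04, 0.05], [0.19, -0.08, -0.10]]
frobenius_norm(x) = 3.51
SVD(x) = [[-0.9, -0.44], [-0.44, 0.90]] @ diag([3.4991033259234303, 0.2483463599724859]) @ [[0.41, -0.14, 0.90], [0.83, -0.35, -0.43]]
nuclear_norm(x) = 3.75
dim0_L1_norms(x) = [1.83, 0.62, 4.27]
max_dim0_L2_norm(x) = 3.15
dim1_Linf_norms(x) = [2.78, 1.49]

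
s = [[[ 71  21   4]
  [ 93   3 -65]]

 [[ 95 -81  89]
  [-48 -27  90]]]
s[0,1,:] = [93, 3, -65]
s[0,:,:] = [[71, 21, 4], [93, 3, -65]]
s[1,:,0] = [95, -48]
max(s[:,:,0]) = 95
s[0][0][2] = 4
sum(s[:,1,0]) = 45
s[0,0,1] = 21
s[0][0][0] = 71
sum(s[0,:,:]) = 127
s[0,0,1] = 21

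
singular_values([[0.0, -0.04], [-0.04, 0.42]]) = [0.42, 0.0]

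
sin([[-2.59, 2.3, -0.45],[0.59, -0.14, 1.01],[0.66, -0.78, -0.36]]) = [[-0.14, 0.46, 0.79], [0.32, 0.05, 0.85], [-0.12, -0.19, -0.74]]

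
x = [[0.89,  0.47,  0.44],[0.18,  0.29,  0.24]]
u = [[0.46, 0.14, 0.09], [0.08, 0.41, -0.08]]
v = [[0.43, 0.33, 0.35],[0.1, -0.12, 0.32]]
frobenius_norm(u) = 0.65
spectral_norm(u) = 0.55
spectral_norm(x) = 1.16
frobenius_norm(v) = 0.74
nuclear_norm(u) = 0.89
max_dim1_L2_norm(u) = 0.49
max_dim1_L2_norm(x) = 1.1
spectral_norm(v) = 0.68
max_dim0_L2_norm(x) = 0.91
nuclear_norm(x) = 1.35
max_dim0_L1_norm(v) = 0.67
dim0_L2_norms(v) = [0.44, 0.35, 0.47]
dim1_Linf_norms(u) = [0.46, 0.41]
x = v + u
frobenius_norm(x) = 1.18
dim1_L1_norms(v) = [1.11, 0.54]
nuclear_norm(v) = 0.97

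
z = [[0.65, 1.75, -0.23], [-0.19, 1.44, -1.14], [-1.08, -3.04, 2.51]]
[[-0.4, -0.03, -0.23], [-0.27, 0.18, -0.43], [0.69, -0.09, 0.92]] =z @ [[-0.08, -0.20, 0.01], [-0.20, 0.05, -0.1], [-0.0, -0.06, 0.25]]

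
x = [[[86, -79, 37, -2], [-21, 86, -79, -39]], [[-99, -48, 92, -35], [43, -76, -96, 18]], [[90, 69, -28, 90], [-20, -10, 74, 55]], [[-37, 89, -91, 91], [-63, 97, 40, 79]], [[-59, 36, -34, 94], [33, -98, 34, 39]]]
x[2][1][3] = 55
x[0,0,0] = 86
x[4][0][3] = 94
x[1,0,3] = -35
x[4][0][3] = 94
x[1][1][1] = -76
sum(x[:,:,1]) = 66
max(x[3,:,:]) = 97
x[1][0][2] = 92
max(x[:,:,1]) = 97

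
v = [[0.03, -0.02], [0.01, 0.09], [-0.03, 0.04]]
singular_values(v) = [0.1, 0.04]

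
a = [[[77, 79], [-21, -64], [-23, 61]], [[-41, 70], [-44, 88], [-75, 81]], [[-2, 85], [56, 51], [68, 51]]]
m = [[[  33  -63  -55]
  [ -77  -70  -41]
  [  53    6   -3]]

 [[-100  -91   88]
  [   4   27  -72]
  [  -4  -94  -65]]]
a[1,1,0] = -44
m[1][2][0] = -4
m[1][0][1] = -91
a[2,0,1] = 85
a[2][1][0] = 56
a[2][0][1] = 85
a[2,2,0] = 68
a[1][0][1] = 70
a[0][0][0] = 77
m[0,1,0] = -77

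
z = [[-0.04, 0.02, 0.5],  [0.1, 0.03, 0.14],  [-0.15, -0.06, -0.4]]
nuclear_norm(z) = 0.83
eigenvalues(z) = [(-0.2+0.2j), (-0.2-0.2j), (-0+0j)]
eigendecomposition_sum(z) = [[(-0.02+0.2j), 0.01+0.06j, (0.25+0.28j)], [0.05+0.00j, (0.02-0j), 0.07-0.07j], [-0.08-0.07j, -0.03-0.02j, (-0.2+0.01j)]] + [[-0.02-0.20j, (0.01-0.06j), 0.25-0.28j],[0.05-0.00j, 0.02+0.00j, 0.07+0.07j],[-0.08+0.07j, (-0.03+0.02j), -0.20-0.01j]] + [[-0j, -0j, -0j],[(-0+0j), -0.00+0.00j, -0.00+0.00j],[0.00-0.00j, -0j, 0.00-0.00j]]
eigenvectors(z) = [[-0.86+0.00j, -0.86-0.00j, (-0.24+0j)], [(0.01+0.22j), (0.01-0.22j), (0.97+0j)], [(0.28-0.36j), (0.28+0.36j), -0.06+0.00j]]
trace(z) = -0.41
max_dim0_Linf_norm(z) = 0.5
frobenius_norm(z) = 0.68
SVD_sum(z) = [[0.07, 0.04, 0.48], [0.02, 0.01, 0.15], [-0.06, -0.04, -0.41]] + [[-0.11, -0.02, 0.02], [0.08, 0.02, -0.01], [-0.09, -0.02, 0.01]] + [[0.0, -0.0, 0.00], [0.0, -0.0, 0.0], [0.0, -0.00, 0.00]]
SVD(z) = [[0.74, -0.65, 0.17], [0.23, 0.49, 0.84], [-0.63, -0.58, 0.51]] @ diag([0.663623816286567, 0.16792652467057534, 0.002027996379508972]) @ [[0.13,0.09,0.99], [0.96,0.22,-0.15], [0.23,-0.97,0.06]]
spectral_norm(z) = 0.66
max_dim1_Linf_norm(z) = 0.5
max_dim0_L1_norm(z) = 1.04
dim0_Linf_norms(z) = [0.15, 0.06, 0.5]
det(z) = -0.00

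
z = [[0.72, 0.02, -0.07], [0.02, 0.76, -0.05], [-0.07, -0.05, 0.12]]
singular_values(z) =[0.78, 0.71, 0.11]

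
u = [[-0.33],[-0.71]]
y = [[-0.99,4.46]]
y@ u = [[-2.84]]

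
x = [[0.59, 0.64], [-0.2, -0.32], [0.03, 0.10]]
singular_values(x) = [0.95, 0.08]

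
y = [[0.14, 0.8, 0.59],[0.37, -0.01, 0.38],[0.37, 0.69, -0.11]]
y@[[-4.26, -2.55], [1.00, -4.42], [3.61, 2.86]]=[[2.33, -2.21],[-0.21, 0.19],[-1.28, -4.31]]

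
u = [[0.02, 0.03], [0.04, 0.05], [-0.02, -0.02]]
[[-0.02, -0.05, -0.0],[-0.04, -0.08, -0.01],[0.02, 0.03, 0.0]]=u@ [[-1.22,-0.25,0.13], [0.22,-1.4,-0.24]]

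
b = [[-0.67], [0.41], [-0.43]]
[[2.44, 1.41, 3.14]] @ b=[[-2.41]]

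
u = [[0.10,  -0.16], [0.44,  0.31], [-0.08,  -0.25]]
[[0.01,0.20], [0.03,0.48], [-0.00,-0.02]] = u@[[0.09, 1.36], [-0.02, -0.37]]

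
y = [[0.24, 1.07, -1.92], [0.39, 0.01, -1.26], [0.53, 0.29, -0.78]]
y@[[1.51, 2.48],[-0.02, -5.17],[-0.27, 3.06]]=[[0.86, -10.81], [0.93, -2.94], [1.01, -2.57]]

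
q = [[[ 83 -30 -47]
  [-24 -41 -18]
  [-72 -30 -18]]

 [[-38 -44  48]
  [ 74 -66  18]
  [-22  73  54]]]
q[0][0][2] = -47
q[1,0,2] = 48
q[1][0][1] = -44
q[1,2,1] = 73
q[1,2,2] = 54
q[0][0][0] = 83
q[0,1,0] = -24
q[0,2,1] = -30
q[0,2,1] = -30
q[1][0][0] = -38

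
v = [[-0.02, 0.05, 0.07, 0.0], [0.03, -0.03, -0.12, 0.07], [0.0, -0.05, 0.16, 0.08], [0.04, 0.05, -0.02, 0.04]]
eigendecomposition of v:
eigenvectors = [[-0.14, -0.07, 0.91, 0.68], [0.56, -0.66, -0.28, -0.72], [-0.76, 0.35, 0.05, -0.16], [0.30, -0.65, -0.30, 0.04]]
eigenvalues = [0.16, 0.11, -0.03, -0.09]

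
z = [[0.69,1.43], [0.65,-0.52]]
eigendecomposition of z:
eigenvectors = [[0.94, -0.63], [0.35, 0.77]]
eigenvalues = [1.22, -1.05]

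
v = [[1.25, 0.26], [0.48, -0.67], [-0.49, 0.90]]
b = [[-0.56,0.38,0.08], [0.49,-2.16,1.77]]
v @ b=[[-0.57, -0.09, 0.56], [-0.60, 1.63, -1.15], [0.72, -2.13, 1.55]]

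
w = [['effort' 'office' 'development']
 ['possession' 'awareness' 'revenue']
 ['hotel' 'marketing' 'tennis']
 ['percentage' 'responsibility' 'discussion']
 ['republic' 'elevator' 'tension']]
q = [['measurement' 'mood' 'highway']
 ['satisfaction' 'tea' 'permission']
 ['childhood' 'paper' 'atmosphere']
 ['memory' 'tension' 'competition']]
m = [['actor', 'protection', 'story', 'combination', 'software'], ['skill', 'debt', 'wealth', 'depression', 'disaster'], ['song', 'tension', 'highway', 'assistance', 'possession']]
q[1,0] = 'satisfaction'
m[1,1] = 'debt'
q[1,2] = 'permission'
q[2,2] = 'atmosphere'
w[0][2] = 'development'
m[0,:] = ['actor', 'protection', 'story', 'combination', 'software']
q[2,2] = 'atmosphere'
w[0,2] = 'development'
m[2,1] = 'tension'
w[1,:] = ['possession', 'awareness', 'revenue']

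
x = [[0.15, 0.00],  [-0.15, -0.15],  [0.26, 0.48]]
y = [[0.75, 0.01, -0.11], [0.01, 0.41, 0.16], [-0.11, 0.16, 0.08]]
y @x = [[0.08, -0.05], [-0.02, 0.02], [-0.02, 0.01]]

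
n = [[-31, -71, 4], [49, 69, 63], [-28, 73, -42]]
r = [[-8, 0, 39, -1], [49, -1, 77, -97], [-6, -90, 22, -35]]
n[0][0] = -31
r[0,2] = 39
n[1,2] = 63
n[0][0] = -31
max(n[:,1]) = 73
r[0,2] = 39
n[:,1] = [-71, 69, 73]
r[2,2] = 22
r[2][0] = -6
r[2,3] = -35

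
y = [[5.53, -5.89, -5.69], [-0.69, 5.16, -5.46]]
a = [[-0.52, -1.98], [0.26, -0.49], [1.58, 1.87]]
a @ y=[[-1.51, -7.15, 13.77], [1.78, -4.06, 1.20], [7.45, 0.34, -19.2]]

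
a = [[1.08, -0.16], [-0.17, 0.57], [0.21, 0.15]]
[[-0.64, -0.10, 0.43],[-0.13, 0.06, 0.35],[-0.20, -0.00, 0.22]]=a@[[-0.66, -0.08, 0.51], [-0.43, 0.08, 0.77]]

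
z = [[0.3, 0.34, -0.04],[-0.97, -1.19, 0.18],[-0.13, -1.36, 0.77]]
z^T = [[0.30, -0.97, -0.13], [0.34, -1.19, -1.36], [-0.04, 0.18, 0.77]]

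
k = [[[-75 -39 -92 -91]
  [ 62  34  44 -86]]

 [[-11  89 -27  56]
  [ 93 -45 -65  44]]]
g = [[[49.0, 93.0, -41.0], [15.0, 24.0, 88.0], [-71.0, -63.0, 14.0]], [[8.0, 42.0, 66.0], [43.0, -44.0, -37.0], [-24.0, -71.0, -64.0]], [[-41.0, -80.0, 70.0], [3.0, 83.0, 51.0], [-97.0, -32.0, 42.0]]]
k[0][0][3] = -91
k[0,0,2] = -92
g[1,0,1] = 42.0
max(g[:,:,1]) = 93.0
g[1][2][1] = -71.0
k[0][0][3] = -91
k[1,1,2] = -65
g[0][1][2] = 88.0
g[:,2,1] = [-63.0, -71.0, -32.0]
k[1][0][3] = 56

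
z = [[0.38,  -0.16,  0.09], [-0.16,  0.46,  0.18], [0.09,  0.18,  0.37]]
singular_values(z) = [0.63, 0.46, 0.12]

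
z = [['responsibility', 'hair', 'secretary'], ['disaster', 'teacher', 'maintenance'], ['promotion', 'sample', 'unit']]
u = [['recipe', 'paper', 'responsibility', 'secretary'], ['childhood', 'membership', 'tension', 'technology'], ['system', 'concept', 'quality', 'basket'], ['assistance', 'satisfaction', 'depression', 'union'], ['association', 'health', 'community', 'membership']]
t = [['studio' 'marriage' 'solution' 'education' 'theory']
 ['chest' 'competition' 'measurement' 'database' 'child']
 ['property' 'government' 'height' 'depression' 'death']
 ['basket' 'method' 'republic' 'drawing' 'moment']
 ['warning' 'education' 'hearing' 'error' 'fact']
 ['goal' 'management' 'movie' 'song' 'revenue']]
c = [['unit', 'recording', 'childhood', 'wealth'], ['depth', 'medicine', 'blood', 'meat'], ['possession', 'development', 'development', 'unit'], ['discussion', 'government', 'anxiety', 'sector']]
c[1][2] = 'blood'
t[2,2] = 'height'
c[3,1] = 'government'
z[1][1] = 'teacher'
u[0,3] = 'secretary'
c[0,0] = 'unit'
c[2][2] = 'development'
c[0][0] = 'unit'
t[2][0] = 'property'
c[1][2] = 'blood'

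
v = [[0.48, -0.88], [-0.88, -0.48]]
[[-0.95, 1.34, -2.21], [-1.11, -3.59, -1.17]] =v@[[0.52, 3.79, -0.03], [1.36, 0.54, 2.5]]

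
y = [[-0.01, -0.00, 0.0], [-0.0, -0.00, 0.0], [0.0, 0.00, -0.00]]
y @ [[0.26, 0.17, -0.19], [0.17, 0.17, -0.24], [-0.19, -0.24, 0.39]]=[[-0.0, -0.0, 0.00], [0.0, 0.0, 0.00], [0.00, 0.0, 0.00]]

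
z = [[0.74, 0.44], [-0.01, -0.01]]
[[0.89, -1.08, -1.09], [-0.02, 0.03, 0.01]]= z @ [[-0.08, 0.82, -2.38],[2.16, -3.83, 1.52]]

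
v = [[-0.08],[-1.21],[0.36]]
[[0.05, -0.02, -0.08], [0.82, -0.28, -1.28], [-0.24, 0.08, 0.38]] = v @ [[-0.68, 0.23, 1.06]]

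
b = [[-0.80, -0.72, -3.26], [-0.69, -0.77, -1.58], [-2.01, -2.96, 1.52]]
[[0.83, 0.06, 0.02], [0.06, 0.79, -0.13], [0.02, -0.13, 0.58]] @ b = [[-0.75, -0.70, -2.77], [-0.33, -0.27, -1.64], [-1.09, -1.63, 1.02]]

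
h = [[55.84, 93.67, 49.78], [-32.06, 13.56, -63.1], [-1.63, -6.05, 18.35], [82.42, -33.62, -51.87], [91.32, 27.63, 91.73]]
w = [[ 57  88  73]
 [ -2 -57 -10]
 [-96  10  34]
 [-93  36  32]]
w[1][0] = -2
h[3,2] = -51.87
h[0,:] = [55.84, 93.67, 49.78]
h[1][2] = -63.1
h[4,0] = 91.32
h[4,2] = 91.73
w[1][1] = -57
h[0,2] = 49.78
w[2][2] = 34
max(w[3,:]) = 36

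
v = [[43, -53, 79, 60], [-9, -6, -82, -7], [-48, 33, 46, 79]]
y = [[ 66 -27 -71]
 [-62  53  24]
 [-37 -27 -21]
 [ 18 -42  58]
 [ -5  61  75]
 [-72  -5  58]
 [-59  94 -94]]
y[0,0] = 66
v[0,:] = [43, -53, 79, 60]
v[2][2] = 46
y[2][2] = -21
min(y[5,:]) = -72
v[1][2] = -82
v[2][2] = 46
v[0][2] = 79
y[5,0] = -72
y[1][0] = -62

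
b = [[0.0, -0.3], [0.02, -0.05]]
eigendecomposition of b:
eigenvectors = [[(-0.97+0j), (-0.97-0j)], [(-0.08+0.24j), (-0.08-0.24j)]]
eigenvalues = [(-0.02+0.07j), (-0.02-0.07j)]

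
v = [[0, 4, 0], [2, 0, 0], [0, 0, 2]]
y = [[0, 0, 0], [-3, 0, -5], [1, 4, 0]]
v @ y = [[-12, 0, -20], [0, 0, 0], [2, 8, 0]]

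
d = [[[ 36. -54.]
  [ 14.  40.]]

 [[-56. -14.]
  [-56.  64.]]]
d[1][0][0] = -56.0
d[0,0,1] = -54.0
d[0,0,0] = 36.0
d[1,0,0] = -56.0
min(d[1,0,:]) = -56.0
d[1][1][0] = -56.0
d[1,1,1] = 64.0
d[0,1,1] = 40.0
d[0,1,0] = 14.0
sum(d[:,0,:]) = -88.0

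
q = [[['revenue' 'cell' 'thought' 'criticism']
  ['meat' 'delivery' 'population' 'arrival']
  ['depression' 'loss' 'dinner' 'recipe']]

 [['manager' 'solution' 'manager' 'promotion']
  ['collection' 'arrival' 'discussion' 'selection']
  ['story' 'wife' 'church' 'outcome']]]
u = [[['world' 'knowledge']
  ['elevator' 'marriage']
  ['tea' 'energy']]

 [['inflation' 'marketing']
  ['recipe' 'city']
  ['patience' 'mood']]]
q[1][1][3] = 'selection'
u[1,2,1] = 'mood'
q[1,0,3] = 'promotion'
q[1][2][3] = 'outcome'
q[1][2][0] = 'story'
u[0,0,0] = 'world'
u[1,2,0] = 'patience'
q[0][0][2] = 'thought'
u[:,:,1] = [['knowledge', 'marriage', 'energy'], ['marketing', 'city', 'mood']]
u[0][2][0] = 'tea'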